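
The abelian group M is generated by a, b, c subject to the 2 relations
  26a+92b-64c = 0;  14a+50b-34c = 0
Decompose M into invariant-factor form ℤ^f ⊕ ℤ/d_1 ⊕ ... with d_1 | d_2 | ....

Answer: M ≅ ℤ^1 ⊕ ℤ/2 ⊕ ℤ/6

Derivation:
rank_ℚ(R)=2; free=3−2=1
SNF(R) diag = [2, 6] → torsion [2, 6]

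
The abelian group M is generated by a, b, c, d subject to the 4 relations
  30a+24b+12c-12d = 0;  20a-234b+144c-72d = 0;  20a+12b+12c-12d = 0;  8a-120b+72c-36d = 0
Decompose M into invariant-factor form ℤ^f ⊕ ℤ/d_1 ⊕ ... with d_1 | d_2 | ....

Answer: M ≅ ℤ/2 ⊕ ℤ/6 ⊕ ℤ/12 ⊕ ℤ/36

Derivation:
rank_ℚ(R)=4; free=4−4=0
SNF(R) diag = [2, 6, 12, 36] → torsion [2, 6, 12, 36]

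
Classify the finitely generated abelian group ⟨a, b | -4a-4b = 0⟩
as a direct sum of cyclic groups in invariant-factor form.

rank_ℚ(R)=1; free=2−1=1
SNF(R) diag = [4] → torsion [4]

Answer: M ≅ ℤ^1 ⊕ ℤ/4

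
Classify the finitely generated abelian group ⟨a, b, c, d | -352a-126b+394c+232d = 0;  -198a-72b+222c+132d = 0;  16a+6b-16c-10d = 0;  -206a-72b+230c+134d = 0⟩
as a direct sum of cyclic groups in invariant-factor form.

Answer: M ≅ ℤ/2 ⊕ ℤ/6 ⊕ ℤ/6 ⊕ ℤ/6

Derivation:
rank_ℚ(R)=4; free=4−4=0
SNF(R) diag = [2, 6, 6, 6] → torsion [2, 6, 6, 6]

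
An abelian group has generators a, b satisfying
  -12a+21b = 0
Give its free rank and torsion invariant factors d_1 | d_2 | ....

Answer: M ≅ ℤ^1 ⊕ ℤ/3

Derivation:
rank_ℚ(R)=1; free=2−1=1
SNF(R) diag = [3] → torsion [3]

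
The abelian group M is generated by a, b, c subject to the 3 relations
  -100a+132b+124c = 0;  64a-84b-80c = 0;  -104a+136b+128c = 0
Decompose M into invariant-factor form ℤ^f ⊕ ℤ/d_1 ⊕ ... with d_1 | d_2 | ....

rank_ℚ(R)=3; free=3−3=0
SNF(R) diag = [4, 4, 8] → torsion [4, 4, 8]

Answer: M ≅ ℤ/4 ⊕ ℤ/4 ⊕ ℤ/8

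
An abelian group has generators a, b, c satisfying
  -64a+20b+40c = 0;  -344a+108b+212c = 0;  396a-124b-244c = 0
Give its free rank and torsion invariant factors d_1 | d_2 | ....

Answer: M ≅ ℤ/4 ⊕ ℤ/4 ⊕ ℤ/4

Derivation:
rank_ℚ(R)=3; free=3−3=0
SNF(R) diag = [4, 4, 4] → torsion [4, 4, 4]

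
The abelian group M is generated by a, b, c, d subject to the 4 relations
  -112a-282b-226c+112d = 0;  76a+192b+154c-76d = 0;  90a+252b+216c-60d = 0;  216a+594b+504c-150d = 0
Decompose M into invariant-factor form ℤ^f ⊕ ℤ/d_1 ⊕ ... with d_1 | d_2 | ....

rank_ℚ(R)=4; free=4−4=0
SNF(R) diag = [2, 6, 18, 18] → torsion [2, 6, 18, 18]

Answer: M ≅ ℤ/2 ⊕ ℤ/6 ⊕ ℤ/18 ⊕ ℤ/18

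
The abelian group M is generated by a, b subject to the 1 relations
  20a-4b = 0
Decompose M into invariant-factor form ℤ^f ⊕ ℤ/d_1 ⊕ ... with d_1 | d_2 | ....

rank_ℚ(R)=1; free=2−1=1
SNF(R) diag = [4] → torsion [4]

Answer: M ≅ ℤ^1 ⊕ ℤ/4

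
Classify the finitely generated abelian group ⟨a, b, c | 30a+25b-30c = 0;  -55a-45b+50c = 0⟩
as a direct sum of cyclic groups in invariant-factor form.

rank_ℚ(R)=2; free=3−2=1
SNF(R) diag = [5, 5] → torsion [5, 5]

Answer: M ≅ ℤ^1 ⊕ ℤ/5 ⊕ ℤ/5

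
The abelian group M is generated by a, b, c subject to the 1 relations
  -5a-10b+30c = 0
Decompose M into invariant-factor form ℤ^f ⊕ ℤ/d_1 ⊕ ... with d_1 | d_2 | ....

Answer: M ≅ ℤ^2 ⊕ ℤ/5

Derivation:
rank_ℚ(R)=1; free=3−1=2
SNF(R) diag = [5] → torsion [5]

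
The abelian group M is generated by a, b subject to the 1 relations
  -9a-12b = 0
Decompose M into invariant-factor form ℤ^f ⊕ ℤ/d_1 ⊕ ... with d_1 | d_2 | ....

rank_ℚ(R)=1; free=2−1=1
SNF(R) diag = [3] → torsion [3]

Answer: M ≅ ℤ^1 ⊕ ℤ/3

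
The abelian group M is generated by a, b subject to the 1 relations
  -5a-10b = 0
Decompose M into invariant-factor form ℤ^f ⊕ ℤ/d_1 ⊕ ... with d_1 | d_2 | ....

Answer: M ≅ ℤ^1 ⊕ ℤ/5

Derivation:
rank_ℚ(R)=1; free=2−1=1
SNF(R) diag = [5] → torsion [5]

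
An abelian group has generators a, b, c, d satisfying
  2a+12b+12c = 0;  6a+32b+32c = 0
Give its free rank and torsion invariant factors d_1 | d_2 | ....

Answer: M ≅ ℤ^2 ⊕ ℤ/2 ⊕ ℤ/4

Derivation:
rank_ℚ(R)=2; free=4−2=2
SNF(R) diag = [2, 4] → torsion [2, 4]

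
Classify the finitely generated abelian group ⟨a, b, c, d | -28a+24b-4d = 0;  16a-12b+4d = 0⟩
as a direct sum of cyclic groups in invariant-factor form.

Answer: M ≅ ℤ^2 ⊕ ℤ/4 ⊕ ℤ/12

Derivation:
rank_ℚ(R)=2; free=4−2=2
SNF(R) diag = [4, 12] → torsion [4, 12]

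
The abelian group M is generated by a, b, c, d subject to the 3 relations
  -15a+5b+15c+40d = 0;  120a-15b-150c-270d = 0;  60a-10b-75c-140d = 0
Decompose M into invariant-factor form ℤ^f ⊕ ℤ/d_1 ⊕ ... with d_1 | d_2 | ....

rank_ℚ(R)=3; free=4−3=1
SNF(R) diag = [5, 15, 15] → torsion [5, 15, 15]

Answer: M ≅ ℤ^1 ⊕ ℤ/5 ⊕ ℤ/15 ⊕ ℤ/15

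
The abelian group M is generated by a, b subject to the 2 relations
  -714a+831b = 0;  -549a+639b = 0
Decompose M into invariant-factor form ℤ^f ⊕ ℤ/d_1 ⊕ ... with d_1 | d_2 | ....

rank_ℚ(R)=2; free=2−2=0
SNF(R) diag = [3, 9] → torsion [3, 9]

Answer: M ≅ ℤ/3 ⊕ ℤ/9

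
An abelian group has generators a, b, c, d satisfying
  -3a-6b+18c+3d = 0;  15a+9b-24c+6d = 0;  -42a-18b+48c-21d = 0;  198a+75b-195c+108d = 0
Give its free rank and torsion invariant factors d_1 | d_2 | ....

Answer: M ≅ ℤ/3 ⊕ ℤ/3 ⊕ ℤ/3 ⊕ ℤ/9

Derivation:
rank_ℚ(R)=4; free=4−4=0
SNF(R) diag = [3, 3, 3, 9] → torsion [3, 3, 3, 9]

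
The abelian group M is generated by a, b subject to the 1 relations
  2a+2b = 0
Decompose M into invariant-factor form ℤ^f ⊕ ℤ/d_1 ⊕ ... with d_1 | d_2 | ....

Answer: M ≅ ℤ^1 ⊕ ℤ/2

Derivation:
rank_ℚ(R)=1; free=2−1=1
SNF(R) diag = [2] → torsion [2]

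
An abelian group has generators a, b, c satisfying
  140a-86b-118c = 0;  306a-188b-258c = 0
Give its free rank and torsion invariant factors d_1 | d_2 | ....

rank_ℚ(R)=2; free=3−2=1
SNF(R) diag = [2, 2] → torsion [2, 2]

Answer: M ≅ ℤ^1 ⊕ ℤ/2 ⊕ ℤ/2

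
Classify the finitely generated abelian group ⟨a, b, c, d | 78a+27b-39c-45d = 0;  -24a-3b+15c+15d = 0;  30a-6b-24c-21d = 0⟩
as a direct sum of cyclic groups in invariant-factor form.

rank_ℚ(R)=3; free=4−3=1
SNF(R) diag = [3, 3, 6] → torsion [3, 3, 6]

Answer: M ≅ ℤ^1 ⊕ ℤ/3 ⊕ ℤ/3 ⊕ ℤ/6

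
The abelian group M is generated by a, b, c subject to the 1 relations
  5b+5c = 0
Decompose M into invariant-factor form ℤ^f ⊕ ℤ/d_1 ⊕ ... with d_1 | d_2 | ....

Answer: M ≅ ℤ^2 ⊕ ℤ/5

Derivation:
rank_ℚ(R)=1; free=3−1=2
SNF(R) diag = [5] → torsion [5]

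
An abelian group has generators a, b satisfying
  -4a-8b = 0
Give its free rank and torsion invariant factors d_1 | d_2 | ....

Answer: M ≅ ℤ^1 ⊕ ℤ/4

Derivation:
rank_ℚ(R)=1; free=2−1=1
SNF(R) diag = [4] → torsion [4]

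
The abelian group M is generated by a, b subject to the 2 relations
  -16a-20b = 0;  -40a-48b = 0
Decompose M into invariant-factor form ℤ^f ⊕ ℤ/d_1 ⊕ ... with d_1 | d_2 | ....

Answer: M ≅ ℤ/4 ⊕ ℤ/8

Derivation:
rank_ℚ(R)=2; free=2−2=0
SNF(R) diag = [4, 8] → torsion [4, 8]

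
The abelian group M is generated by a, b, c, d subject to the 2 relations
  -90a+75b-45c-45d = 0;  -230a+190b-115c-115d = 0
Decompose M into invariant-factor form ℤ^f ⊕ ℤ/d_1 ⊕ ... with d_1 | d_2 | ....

Answer: M ≅ ℤ^2 ⊕ ℤ/5 ⊕ ℤ/15

Derivation:
rank_ℚ(R)=2; free=4−2=2
SNF(R) diag = [5, 15] → torsion [5, 15]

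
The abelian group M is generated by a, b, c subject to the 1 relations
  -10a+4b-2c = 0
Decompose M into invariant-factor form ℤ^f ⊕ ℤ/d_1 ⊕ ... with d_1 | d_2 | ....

rank_ℚ(R)=1; free=3−1=2
SNF(R) diag = [2] → torsion [2]

Answer: M ≅ ℤ^2 ⊕ ℤ/2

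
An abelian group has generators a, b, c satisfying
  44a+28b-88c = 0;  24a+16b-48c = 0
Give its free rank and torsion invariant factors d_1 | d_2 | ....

rank_ℚ(R)=2; free=3−2=1
SNF(R) diag = [4, 8] → torsion [4, 8]

Answer: M ≅ ℤ^1 ⊕ ℤ/4 ⊕ ℤ/8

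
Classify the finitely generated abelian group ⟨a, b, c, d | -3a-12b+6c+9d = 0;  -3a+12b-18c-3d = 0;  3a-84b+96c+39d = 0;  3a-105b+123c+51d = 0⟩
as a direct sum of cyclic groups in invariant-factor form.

rank_ℚ(R)=4; free=4−4=0
SNF(R) diag = [3, 3, 6, 12] → torsion [3, 3, 6, 12]

Answer: M ≅ ℤ/3 ⊕ ℤ/3 ⊕ ℤ/6 ⊕ ℤ/12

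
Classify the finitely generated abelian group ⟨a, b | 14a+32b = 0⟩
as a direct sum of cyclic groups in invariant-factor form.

rank_ℚ(R)=1; free=2−1=1
SNF(R) diag = [2] → torsion [2]

Answer: M ≅ ℤ^1 ⊕ ℤ/2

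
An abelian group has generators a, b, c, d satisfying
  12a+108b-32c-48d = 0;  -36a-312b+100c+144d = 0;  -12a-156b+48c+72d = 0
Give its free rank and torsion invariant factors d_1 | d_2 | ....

rank_ℚ(R)=3; free=4−3=1
SNF(R) diag = [4, 12, 24] → torsion [4, 12, 24]

Answer: M ≅ ℤ^1 ⊕ ℤ/4 ⊕ ℤ/12 ⊕ ℤ/24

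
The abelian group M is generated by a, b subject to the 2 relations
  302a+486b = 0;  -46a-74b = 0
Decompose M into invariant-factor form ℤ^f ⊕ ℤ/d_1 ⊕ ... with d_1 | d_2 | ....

Answer: M ≅ ℤ/2 ⊕ ℤ/4

Derivation:
rank_ℚ(R)=2; free=2−2=0
SNF(R) diag = [2, 4] → torsion [2, 4]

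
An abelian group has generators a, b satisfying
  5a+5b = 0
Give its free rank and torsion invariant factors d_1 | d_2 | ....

Answer: M ≅ ℤ^1 ⊕ ℤ/5

Derivation:
rank_ℚ(R)=1; free=2−1=1
SNF(R) diag = [5] → torsion [5]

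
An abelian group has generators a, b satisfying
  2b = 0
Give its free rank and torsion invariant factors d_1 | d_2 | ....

Answer: M ≅ ℤ^1 ⊕ ℤ/2

Derivation:
rank_ℚ(R)=1; free=2−1=1
SNF(R) diag = [2] → torsion [2]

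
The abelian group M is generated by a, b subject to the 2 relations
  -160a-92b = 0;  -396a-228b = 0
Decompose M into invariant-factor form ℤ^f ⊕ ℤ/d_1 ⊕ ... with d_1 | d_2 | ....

Answer: M ≅ ℤ/4 ⊕ ℤ/12

Derivation:
rank_ℚ(R)=2; free=2−2=0
SNF(R) diag = [4, 12] → torsion [4, 12]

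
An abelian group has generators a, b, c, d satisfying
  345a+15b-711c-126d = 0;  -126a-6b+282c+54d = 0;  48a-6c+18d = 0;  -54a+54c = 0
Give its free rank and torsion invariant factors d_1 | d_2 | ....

Answer: M ≅ ℤ/3 ⊕ ℤ/6 ⊕ ℤ/18 ⊕ ℤ/54

Derivation:
rank_ℚ(R)=4; free=4−4=0
SNF(R) diag = [3, 6, 18, 54] → torsion [3, 6, 18, 54]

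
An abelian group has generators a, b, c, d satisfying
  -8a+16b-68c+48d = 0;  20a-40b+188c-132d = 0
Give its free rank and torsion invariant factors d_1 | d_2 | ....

rank_ℚ(R)=2; free=4−2=2
SNF(R) diag = [4, 12] → torsion [4, 12]

Answer: M ≅ ℤ^2 ⊕ ℤ/4 ⊕ ℤ/12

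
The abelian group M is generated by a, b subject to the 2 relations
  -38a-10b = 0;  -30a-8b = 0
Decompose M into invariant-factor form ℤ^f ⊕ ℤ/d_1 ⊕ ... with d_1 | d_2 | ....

rank_ℚ(R)=2; free=2−2=0
SNF(R) diag = [2, 2] → torsion [2, 2]

Answer: M ≅ ℤ/2 ⊕ ℤ/2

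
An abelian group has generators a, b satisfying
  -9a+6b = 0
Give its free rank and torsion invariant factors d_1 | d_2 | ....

Answer: M ≅ ℤ^1 ⊕ ℤ/3

Derivation:
rank_ℚ(R)=1; free=2−1=1
SNF(R) diag = [3] → torsion [3]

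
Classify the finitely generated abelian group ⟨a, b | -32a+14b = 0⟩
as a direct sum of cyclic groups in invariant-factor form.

Answer: M ≅ ℤ^1 ⊕ ℤ/2

Derivation:
rank_ℚ(R)=1; free=2−1=1
SNF(R) diag = [2] → torsion [2]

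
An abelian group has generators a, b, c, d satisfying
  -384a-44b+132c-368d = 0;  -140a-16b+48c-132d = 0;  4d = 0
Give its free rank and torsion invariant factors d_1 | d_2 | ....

rank_ℚ(R)=3; free=4−3=1
SNF(R) diag = [4, 4, 4] → torsion [4, 4, 4]

Answer: M ≅ ℤ^1 ⊕ ℤ/4 ⊕ ℤ/4 ⊕ ℤ/4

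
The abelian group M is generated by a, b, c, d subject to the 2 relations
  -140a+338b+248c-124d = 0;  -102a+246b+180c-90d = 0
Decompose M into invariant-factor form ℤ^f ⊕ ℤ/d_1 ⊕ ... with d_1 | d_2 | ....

rank_ℚ(R)=2; free=4−2=2
SNF(R) diag = [2, 6] → torsion [2, 6]

Answer: M ≅ ℤ^2 ⊕ ℤ/2 ⊕ ℤ/6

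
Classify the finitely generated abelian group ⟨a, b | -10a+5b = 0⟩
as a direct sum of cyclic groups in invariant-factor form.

rank_ℚ(R)=1; free=2−1=1
SNF(R) diag = [5] → torsion [5]

Answer: M ≅ ℤ^1 ⊕ ℤ/5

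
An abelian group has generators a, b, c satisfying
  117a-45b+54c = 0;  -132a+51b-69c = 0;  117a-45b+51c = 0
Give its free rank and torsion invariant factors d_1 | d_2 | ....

Answer: M ≅ ℤ/3 ⊕ ℤ/3 ⊕ ℤ/9

Derivation:
rank_ℚ(R)=3; free=3−3=0
SNF(R) diag = [3, 3, 9] → torsion [3, 3, 9]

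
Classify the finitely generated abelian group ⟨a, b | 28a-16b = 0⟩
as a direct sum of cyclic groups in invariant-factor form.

rank_ℚ(R)=1; free=2−1=1
SNF(R) diag = [4] → torsion [4]

Answer: M ≅ ℤ^1 ⊕ ℤ/4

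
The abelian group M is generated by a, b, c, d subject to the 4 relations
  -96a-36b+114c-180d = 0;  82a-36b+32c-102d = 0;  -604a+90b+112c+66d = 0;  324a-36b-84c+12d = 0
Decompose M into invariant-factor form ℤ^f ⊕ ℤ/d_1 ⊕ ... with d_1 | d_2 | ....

Answer: M ≅ ℤ/2 ⊕ ℤ/6 ⊕ ℤ/18 ⊕ ℤ/36

Derivation:
rank_ℚ(R)=4; free=4−4=0
SNF(R) diag = [2, 6, 18, 36] → torsion [2, 6, 18, 36]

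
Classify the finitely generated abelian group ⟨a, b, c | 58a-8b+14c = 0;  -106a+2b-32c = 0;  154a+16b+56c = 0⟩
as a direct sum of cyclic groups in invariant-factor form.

Answer: M ≅ ℤ/2 ⊕ ℤ/6 ⊕ ℤ/6

Derivation:
rank_ℚ(R)=3; free=3−3=0
SNF(R) diag = [2, 6, 6] → torsion [2, 6, 6]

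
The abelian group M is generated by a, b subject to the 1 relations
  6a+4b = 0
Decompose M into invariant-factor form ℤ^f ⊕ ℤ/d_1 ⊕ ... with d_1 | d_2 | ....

rank_ℚ(R)=1; free=2−1=1
SNF(R) diag = [2] → torsion [2]

Answer: M ≅ ℤ^1 ⊕ ℤ/2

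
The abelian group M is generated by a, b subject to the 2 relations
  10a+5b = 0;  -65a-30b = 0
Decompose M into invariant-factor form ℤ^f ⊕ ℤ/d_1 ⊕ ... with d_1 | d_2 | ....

Answer: M ≅ ℤ/5 ⊕ ℤ/5

Derivation:
rank_ℚ(R)=2; free=2−2=0
SNF(R) diag = [5, 5] → torsion [5, 5]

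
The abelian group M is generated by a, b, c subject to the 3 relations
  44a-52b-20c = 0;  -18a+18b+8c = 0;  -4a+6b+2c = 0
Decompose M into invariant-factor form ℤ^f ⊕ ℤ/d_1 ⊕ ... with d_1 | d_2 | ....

rank_ℚ(R)=3; free=3−3=0
SNF(R) diag = [2, 2, 4] → torsion [2, 2, 4]

Answer: M ≅ ℤ/2 ⊕ ℤ/2 ⊕ ℤ/4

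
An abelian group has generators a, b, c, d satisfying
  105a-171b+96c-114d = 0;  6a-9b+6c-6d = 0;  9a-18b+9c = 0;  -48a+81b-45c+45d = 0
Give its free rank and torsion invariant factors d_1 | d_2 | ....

rank_ℚ(R)=4; free=4−4=0
SNF(R) diag = [3, 3, 9, 9] → torsion [3, 3, 9, 9]

Answer: M ≅ ℤ/3 ⊕ ℤ/3 ⊕ ℤ/9 ⊕ ℤ/9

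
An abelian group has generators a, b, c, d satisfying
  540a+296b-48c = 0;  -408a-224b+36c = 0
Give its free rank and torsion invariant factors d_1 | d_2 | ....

Answer: M ≅ ℤ^2 ⊕ ℤ/4 ⊕ ℤ/12

Derivation:
rank_ℚ(R)=2; free=4−2=2
SNF(R) diag = [4, 12] → torsion [4, 12]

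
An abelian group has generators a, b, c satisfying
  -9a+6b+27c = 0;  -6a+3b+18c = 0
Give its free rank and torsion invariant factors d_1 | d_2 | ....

Answer: M ≅ ℤ^1 ⊕ ℤ/3 ⊕ ℤ/3

Derivation:
rank_ℚ(R)=2; free=3−2=1
SNF(R) diag = [3, 3] → torsion [3, 3]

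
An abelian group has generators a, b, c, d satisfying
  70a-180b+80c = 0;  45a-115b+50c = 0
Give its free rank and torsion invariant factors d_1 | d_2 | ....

Answer: M ≅ ℤ^2 ⊕ ℤ/5 ⊕ ℤ/10

Derivation:
rank_ℚ(R)=2; free=4−2=2
SNF(R) diag = [5, 10] → torsion [5, 10]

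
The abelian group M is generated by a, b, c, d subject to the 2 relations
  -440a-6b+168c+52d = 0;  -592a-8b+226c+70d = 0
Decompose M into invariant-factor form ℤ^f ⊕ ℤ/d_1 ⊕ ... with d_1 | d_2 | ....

rank_ℚ(R)=2; free=4−2=2
SNF(R) diag = [2, 2] → torsion [2, 2]

Answer: M ≅ ℤ^2 ⊕ ℤ/2 ⊕ ℤ/2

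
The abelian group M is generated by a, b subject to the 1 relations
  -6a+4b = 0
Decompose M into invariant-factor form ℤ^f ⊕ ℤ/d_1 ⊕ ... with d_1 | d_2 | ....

rank_ℚ(R)=1; free=2−1=1
SNF(R) diag = [2] → torsion [2]

Answer: M ≅ ℤ^1 ⊕ ℤ/2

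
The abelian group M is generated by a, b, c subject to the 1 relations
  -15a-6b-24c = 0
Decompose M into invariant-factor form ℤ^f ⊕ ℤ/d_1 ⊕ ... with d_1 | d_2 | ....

Answer: M ≅ ℤ^2 ⊕ ℤ/3

Derivation:
rank_ℚ(R)=1; free=3−1=2
SNF(R) diag = [3] → torsion [3]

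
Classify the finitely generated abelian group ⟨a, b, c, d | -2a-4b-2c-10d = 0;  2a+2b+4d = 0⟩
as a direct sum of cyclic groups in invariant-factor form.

Answer: M ≅ ℤ^2 ⊕ ℤ/2 ⊕ ℤ/2

Derivation:
rank_ℚ(R)=2; free=4−2=2
SNF(R) diag = [2, 2] → torsion [2, 2]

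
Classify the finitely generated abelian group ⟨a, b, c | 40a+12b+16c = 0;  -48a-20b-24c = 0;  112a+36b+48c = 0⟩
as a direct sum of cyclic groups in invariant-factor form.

rank_ℚ(R)=3; free=3−3=0
SNF(R) diag = [4, 8, 8] → torsion [4, 8, 8]

Answer: M ≅ ℤ/4 ⊕ ℤ/8 ⊕ ℤ/8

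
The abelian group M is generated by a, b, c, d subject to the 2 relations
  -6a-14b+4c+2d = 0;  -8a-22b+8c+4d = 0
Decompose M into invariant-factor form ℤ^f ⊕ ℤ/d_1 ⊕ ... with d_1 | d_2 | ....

Answer: M ≅ ℤ^2 ⊕ ℤ/2 ⊕ ℤ/2

Derivation:
rank_ℚ(R)=2; free=4−2=2
SNF(R) diag = [2, 2] → torsion [2, 2]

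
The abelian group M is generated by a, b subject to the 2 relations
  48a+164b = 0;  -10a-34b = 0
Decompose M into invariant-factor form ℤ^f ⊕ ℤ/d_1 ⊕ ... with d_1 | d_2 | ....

Answer: M ≅ ℤ/2 ⊕ ℤ/4

Derivation:
rank_ℚ(R)=2; free=2−2=0
SNF(R) diag = [2, 4] → torsion [2, 4]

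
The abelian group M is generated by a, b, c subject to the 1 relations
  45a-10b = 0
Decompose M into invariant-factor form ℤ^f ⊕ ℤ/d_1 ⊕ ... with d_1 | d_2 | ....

rank_ℚ(R)=1; free=3−1=2
SNF(R) diag = [5] → torsion [5]

Answer: M ≅ ℤ^2 ⊕ ℤ/5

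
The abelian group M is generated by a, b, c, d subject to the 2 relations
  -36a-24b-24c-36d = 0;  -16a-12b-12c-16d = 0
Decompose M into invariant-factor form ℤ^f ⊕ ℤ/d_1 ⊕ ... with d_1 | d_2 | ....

Answer: M ≅ ℤ^2 ⊕ ℤ/4 ⊕ ℤ/12

Derivation:
rank_ℚ(R)=2; free=4−2=2
SNF(R) diag = [4, 12] → torsion [4, 12]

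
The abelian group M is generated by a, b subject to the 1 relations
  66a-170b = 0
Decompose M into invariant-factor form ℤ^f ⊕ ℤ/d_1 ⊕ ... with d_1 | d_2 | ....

Answer: M ≅ ℤ^1 ⊕ ℤ/2

Derivation:
rank_ℚ(R)=1; free=2−1=1
SNF(R) diag = [2] → torsion [2]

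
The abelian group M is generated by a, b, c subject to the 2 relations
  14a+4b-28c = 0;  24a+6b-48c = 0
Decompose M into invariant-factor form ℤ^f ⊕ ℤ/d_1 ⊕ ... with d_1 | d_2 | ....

rank_ℚ(R)=2; free=3−2=1
SNF(R) diag = [2, 6] → torsion [2, 6]

Answer: M ≅ ℤ^1 ⊕ ℤ/2 ⊕ ℤ/6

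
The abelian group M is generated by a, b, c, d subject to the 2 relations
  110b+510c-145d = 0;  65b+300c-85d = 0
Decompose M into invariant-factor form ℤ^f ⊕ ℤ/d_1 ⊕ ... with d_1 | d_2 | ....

Answer: M ≅ ℤ^2 ⊕ ℤ/5 ⊕ ℤ/15

Derivation:
rank_ℚ(R)=2; free=4−2=2
SNF(R) diag = [5, 15] → torsion [5, 15]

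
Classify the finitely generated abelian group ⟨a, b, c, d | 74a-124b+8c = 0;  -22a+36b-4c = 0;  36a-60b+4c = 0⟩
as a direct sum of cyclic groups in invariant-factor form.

rank_ℚ(R)=3; free=4−3=1
SNF(R) diag = [2, 4, 4] → torsion [2, 4, 4]

Answer: M ≅ ℤ^1 ⊕ ℤ/2 ⊕ ℤ/4 ⊕ ℤ/4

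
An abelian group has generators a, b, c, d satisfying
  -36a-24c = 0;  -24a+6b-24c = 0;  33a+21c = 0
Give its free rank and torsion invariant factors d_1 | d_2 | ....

Answer: M ≅ ℤ^1 ⊕ ℤ/3 ⊕ ℤ/6 ⊕ ℤ/12

Derivation:
rank_ℚ(R)=3; free=4−3=1
SNF(R) diag = [3, 6, 12] → torsion [3, 6, 12]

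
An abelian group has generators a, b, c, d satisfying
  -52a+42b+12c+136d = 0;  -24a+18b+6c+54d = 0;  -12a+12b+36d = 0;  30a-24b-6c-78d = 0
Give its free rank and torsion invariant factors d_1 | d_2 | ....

Answer: M ≅ ℤ/2 ⊕ ℤ/6 ⊕ ℤ/6 ⊕ ℤ/12

Derivation:
rank_ℚ(R)=4; free=4−4=0
SNF(R) diag = [2, 6, 6, 12] → torsion [2, 6, 6, 12]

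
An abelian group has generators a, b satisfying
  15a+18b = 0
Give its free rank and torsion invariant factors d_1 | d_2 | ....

rank_ℚ(R)=1; free=2−1=1
SNF(R) diag = [3] → torsion [3]

Answer: M ≅ ℤ^1 ⊕ ℤ/3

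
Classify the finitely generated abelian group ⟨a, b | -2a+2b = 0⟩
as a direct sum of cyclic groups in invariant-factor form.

Answer: M ≅ ℤ^1 ⊕ ℤ/2

Derivation:
rank_ℚ(R)=1; free=2−1=1
SNF(R) diag = [2] → torsion [2]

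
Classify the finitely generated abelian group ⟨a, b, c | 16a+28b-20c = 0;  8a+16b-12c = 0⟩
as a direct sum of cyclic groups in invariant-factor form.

rank_ℚ(R)=2; free=3−2=1
SNF(R) diag = [4, 4] → torsion [4, 4]

Answer: M ≅ ℤ^1 ⊕ ℤ/4 ⊕ ℤ/4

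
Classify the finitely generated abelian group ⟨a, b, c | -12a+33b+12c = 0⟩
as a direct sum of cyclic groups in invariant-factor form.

Answer: M ≅ ℤ^2 ⊕ ℤ/3

Derivation:
rank_ℚ(R)=1; free=3−1=2
SNF(R) diag = [3] → torsion [3]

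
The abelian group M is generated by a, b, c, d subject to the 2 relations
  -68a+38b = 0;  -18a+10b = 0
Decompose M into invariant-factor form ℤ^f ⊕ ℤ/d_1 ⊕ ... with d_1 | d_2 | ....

Answer: M ≅ ℤ^2 ⊕ ℤ/2 ⊕ ℤ/2

Derivation:
rank_ℚ(R)=2; free=4−2=2
SNF(R) diag = [2, 2] → torsion [2, 2]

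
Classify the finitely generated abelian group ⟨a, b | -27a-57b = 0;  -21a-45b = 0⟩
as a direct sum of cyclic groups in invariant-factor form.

Answer: M ≅ ℤ/3 ⊕ ℤ/6

Derivation:
rank_ℚ(R)=2; free=2−2=0
SNF(R) diag = [3, 6] → torsion [3, 6]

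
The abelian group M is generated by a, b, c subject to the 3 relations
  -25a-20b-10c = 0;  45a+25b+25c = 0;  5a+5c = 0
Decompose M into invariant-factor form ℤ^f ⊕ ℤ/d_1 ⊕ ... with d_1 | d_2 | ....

rank_ℚ(R)=3; free=3−3=0
SNF(R) diag = [5, 5, 5] → torsion [5, 5, 5]

Answer: M ≅ ℤ/5 ⊕ ℤ/5 ⊕ ℤ/5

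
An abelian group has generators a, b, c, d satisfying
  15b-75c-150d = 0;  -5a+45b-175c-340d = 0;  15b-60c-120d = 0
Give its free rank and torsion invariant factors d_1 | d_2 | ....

rank_ℚ(R)=3; free=4−3=1
SNF(R) diag = [5, 15, 15] → torsion [5, 15, 15]

Answer: M ≅ ℤ^1 ⊕ ℤ/5 ⊕ ℤ/15 ⊕ ℤ/15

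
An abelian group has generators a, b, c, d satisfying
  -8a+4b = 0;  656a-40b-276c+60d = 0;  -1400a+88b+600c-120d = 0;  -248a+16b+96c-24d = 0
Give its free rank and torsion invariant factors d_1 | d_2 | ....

rank_ℚ(R)=4; free=4−4=0
SNF(R) diag = [4, 12, 24, 72] → torsion [4, 12, 24, 72]

Answer: M ≅ ℤ/4 ⊕ ℤ/12 ⊕ ℤ/24 ⊕ ℤ/72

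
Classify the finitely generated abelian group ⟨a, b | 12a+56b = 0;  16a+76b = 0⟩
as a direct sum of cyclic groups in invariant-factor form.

Answer: M ≅ ℤ/4 ⊕ ℤ/4

Derivation:
rank_ℚ(R)=2; free=2−2=0
SNF(R) diag = [4, 4] → torsion [4, 4]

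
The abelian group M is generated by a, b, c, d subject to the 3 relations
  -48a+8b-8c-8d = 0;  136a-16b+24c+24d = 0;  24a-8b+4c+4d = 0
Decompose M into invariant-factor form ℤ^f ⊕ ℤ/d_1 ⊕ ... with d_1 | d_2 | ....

Answer: M ≅ ℤ^1 ⊕ ℤ/4 ⊕ ℤ/8 ⊕ ℤ/8

Derivation:
rank_ℚ(R)=3; free=4−3=1
SNF(R) diag = [4, 8, 8] → torsion [4, 8, 8]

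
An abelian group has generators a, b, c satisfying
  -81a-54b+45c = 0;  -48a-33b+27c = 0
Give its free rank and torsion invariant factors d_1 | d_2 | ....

Answer: M ≅ ℤ^1 ⊕ ℤ/3 ⊕ ℤ/9

Derivation:
rank_ℚ(R)=2; free=3−2=1
SNF(R) diag = [3, 9] → torsion [3, 9]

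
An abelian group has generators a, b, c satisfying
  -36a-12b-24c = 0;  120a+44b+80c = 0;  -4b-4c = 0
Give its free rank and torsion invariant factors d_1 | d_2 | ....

rank_ℚ(R)=3; free=3−3=0
SNF(R) diag = [4, 12, 12] → torsion [4, 12, 12]

Answer: M ≅ ℤ/4 ⊕ ℤ/12 ⊕ ℤ/12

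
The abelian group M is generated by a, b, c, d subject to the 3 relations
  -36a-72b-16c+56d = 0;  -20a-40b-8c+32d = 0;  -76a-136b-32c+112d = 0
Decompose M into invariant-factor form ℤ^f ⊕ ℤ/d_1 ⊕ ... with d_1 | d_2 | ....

rank_ℚ(R)=3; free=4−3=1
SNF(R) diag = [4, 8, 8] → torsion [4, 8, 8]

Answer: M ≅ ℤ^1 ⊕ ℤ/4 ⊕ ℤ/8 ⊕ ℤ/8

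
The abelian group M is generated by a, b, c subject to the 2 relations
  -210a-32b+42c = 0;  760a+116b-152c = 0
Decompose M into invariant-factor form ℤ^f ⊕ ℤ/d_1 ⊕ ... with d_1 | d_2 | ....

rank_ℚ(R)=2; free=3−2=1
SNF(R) diag = [2, 4] → torsion [2, 4]

Answer: M ≅ ℤ^1 ⊕ ℤ/2 ⊕ ℤ/4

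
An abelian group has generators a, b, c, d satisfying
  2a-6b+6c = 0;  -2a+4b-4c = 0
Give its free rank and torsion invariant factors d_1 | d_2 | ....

Answer: M ≅ ℤ^2 ⊕ ℤ/2 ⊕ ℤ/2

Derivation:
rank_ℚ(R)=2; free=4−2=2
SNF(R) diag = [2, 2] → torsion [2, 2]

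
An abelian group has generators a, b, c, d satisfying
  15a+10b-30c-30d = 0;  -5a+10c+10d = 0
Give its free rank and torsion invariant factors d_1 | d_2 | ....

Answer: M ≅ ℤ^2 ⊕ ℤ/5 ⊕ ℤ/10

Derivation:
rank_ℚ(R)=2; free=4−2=2
SNF(R) diag = [5, 10] → torsion [5, 10]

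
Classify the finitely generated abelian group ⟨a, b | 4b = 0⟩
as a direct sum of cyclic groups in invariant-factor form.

Answer: M ≅ ℤ^1 ⊕ ℤ/4

Derivation:
rank_ℚ(R)=1; free=2−1=1
SNF(R) diag = [4] → torsion [4]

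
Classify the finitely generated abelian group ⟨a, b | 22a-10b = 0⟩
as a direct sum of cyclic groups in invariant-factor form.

rank_ℚ(R)=1; free=2−1=1
SNF(R) diag = [2] → torsion [2]

Answer: M ≅ ℤ^1 ⊕ ℤ/2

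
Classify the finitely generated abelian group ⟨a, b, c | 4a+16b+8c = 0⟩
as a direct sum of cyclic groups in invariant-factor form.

Answer: M ≅ ℤ^2 ⊕ ℤ/4

Derivation:
rank_ℚ(R)=1; free=3−1=2
SNF(R) diag = [4] → torsion [4]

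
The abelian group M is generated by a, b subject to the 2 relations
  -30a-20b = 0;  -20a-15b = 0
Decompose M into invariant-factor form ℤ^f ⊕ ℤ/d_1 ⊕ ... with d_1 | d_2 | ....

rank_ℚ(R)=2; free=2−2=0
SNF(R) diag = [5, 10] → torsion [5, 10]

Answer: M ≅ ℤ/5 ⊕ ℤ/10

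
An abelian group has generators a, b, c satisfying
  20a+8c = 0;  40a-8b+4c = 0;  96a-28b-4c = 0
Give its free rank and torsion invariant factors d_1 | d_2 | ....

Answer: M ≅ ℤ/4 ⊕ ℤ/4 ⊕ ℤ/4

Derivation:
rank_ℚ(R)=3; free=3−3=0
SNF(R) diag = [4, 4, 4] → torsion [4, 4, 4]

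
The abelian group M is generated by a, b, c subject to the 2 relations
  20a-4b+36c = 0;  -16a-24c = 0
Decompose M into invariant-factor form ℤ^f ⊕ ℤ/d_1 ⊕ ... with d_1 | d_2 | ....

Answer: M ≅ ℤ^1 ⊕ ℤ/4 ⊕ ℤ/8

Derivation:
rank_ℚ(R)=2; free=3−2=1
SNF(R) diag = [4, 8] → torsion [4, 8]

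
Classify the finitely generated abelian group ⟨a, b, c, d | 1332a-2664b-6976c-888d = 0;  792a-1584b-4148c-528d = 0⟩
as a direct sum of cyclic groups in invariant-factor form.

Answer: M ≅ ℤ^2 ⊕ ℤ/4 ⊕ ℤ/12

Derivation:
rank_ℚ(R)=2; free=4−2=2
SNF(R) diag = [4, 12] → torsion [4, 12]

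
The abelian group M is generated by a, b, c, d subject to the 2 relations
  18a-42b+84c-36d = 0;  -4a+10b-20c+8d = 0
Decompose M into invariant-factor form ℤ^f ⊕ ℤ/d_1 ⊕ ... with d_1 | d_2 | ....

rank_ℚ(R)=2; free=4−2=2
SNF(R) diag = [2, 6] → torsion [2, 6]

Answer: M ≅ ℤ^2 ⊕ ℤ/2 ⊕ ℤ/6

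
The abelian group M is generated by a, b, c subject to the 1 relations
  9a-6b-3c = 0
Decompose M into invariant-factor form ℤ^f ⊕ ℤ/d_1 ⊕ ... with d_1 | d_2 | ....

Answer: M ≅ ℤ^2 ⊕ ℤ/3

Derivation:
rank_ℚ(R)=1; free=3−1=2
SNF(R) diag = [3] → torsion [3]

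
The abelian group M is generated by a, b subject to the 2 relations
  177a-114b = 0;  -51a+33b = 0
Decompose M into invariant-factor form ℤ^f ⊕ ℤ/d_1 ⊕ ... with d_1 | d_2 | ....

Answer: M ≅ ℤ/3 ⊕ ℤ/9

Derivation:
rank_ℚ(R)=2; free=2−2=0
SNF(R) diag = [3, 9] → torsion [3, 9]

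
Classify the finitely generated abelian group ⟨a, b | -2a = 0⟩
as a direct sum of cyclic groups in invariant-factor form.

Answer: M ≅ ℤ^1 ⊕ ℤ/2

Derivation:
rank_ℚ(R)=1; free=2−1=1
SNF(R) diag = [2] → torsion [2]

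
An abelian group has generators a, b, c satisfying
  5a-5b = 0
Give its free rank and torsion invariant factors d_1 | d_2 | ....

Answer: M ≅ ℤ^2 ⊕ ℤ/5

Derivation:
rank_ℚ(R)=1; free=3−1=2
SNF(R) diag = [5] → torsion [5]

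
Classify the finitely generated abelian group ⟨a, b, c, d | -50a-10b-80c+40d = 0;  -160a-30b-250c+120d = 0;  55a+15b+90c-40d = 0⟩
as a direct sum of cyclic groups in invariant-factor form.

rank_ℚ(R)=3; free=4−3=1
SNF(R) diag = [5, 10, 20] → torsion [5, 10, 20]

Answer: M ≅ ℤ^1 ⊕ ℤ/5 ⊕ ℤ/10 ⊕ ℤ/20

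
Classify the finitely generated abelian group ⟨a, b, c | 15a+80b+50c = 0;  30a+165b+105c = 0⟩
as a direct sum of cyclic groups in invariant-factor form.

Answer: M ≅ ℤ^1 ⊕ ℤ/5 ⊕ ℤ/15

Derivation:
rank_ℚ(R)=2; free=3−2=1
SNF(R) diag = [5, 15] → torsion [5, 15]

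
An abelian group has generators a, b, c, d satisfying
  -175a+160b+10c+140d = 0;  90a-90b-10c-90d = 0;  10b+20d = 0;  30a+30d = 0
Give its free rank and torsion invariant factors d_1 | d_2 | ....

Answer: M ≅ ℤ/5 ⊕ ℤ/10 ⊕ ℤ/10 ⊕ ℤ/30

Derivation:
rank_ℚ(R)=4; free=4−4=0
SNF(R) diag = [5, 10, 10, 30] → torsion [5, 10, 10, 30]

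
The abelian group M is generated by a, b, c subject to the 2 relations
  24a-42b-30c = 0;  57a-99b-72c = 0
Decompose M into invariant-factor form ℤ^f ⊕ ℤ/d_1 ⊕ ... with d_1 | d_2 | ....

rank_ℚ(R)=2; free=3−2=1
SNF(R) diag = [3, 6] → torsion [3, 6]

Answer: M ≅ ℤ^1 ⊕ ℤ/3 ⊕ ℤ/6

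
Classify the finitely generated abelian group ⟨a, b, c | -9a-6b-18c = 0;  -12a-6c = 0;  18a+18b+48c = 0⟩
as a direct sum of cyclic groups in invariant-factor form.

rank_ℚ(R)=3; free=3−3=0
SNF(R) diag = [3, 6, 6] → torsion [3, 6, 6]

Answer: M ≅ ℤ/3 ⊕ ℤ/6 ⊕ ℤ/6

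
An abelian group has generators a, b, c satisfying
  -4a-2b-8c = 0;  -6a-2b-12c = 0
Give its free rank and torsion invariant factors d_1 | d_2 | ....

Answer: M ≅ ℤ^1 ⊕ ℤ/2 ⊕ ℤ/2

Derivation:
rank_ℚ(R)=2; free=3−2=1
SNF(R) diag = [2, 2] → torsion [2, 2]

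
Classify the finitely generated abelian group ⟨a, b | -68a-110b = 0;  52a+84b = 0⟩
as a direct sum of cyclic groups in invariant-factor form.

rank_ℚ(R)=2; free=2−2=0
SNF(R) diag = [2, 4] → torsion [2, 4]

Answer: M ≅ ℤ/2 ⊕ ℤ/4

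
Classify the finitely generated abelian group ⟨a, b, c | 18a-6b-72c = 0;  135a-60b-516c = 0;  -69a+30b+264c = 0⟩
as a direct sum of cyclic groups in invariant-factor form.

rank_ℚ(R)=3; free=3−3=0
SNF(R) diag = [3, 6, 12] → torsion [3, 6, 12]

Answer: M ≅ ℤ/3 ⊕ ℤ/6 ⊕ ℤ/12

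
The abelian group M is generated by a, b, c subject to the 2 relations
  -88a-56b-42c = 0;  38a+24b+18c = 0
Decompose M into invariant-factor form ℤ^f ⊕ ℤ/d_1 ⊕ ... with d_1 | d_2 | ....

Answer: M ≅ ℤ^1 ⊕ ℤ/2 ⊕ ℤ/2

Derivation:
rank_ℚ(R)=2; free=3−2=1
SNF(R) diag = [2, 2] → torsion [2, 2]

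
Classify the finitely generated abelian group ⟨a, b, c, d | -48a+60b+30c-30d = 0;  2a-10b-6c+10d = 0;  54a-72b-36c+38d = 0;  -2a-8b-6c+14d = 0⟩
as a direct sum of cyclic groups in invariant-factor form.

Answer: M ≅ ℤ/2 ⊕ ℤ/2 ⊕ ℤ/6 ⊕ ℤ/18

Derivation:
rank_ℚ(R)=4; free=4−4=0
SNF(R) diag = [2, 2, 6, 18] → torsion [2, 2, 6, 18]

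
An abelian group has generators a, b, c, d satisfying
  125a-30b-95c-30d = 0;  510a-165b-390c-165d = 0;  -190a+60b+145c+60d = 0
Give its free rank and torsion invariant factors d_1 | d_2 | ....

rank_ℚ(R)=3; free=4−3=1
SNF(R) diag = [5, 15, 15] → torsion [5, 15, 15]

Answer: M ≅ ℤ^1 ⊕ ℤ/5 ⊕ ℤ/15 ⊕ ℤ/15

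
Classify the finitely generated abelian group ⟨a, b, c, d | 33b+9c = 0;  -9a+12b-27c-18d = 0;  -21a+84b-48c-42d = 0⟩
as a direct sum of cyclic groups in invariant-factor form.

rank_ℚ(R)=3; free=4−3=1
SNF(R) diag = [3, 3, 9] → torsion [3, 3, 9]

Answer: M ≅ ℤ^1 ⊕ ℤ/3 ⊕ ℤ/3 ⊕ ℤ/9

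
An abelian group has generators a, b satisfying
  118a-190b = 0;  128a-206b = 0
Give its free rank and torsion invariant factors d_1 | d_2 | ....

rank_ℚ(R)=2; free=2−2=0
SNF(R) diag = [2, 6] → torsion [2, 6]

Answer: M ≅ ℤ/2 ⊕ ℤ/6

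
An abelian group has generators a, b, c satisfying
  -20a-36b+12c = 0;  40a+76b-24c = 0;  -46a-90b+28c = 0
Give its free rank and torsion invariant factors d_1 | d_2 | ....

Answer: M ≅ ℤ/2 ⊕ ℤ/4 ⊕ ℤ/4

Derivation:
rank_ℚ(R)=3; free=3−3=0
SNF(R) diag = [2, 4, 4] → torsion [2, 4, 4]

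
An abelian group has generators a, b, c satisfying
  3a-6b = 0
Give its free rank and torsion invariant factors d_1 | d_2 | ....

rank_ℚ(R)=1; free=3−1=2
SNF(R) diag = [3] → torsion [3]

Answer: M ≅ ℤ^2 ⊕ ℤ/3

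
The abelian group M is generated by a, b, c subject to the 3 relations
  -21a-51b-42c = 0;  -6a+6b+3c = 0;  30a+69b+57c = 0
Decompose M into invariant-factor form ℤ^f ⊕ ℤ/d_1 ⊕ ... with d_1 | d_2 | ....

Answer: M ≅ ℤ/3 ⊕ ℤ/3 ⊕ ℤ/9

Derivation:
rank_ℚ(R)=3; free=3−3=0
SNF(R) diag = [3, 3, 9] → torsion [3, 3, 9]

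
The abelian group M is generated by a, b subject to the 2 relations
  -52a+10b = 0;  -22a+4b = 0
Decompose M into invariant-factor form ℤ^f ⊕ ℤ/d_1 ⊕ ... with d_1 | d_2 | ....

Answer: M ≅ ℤ/2 ⊕ ℤ/6

Derivation:
rank_ℚ(R)=2; free=2−2=0
SNF(R) diag = [2, 6] → torsion [2, 6]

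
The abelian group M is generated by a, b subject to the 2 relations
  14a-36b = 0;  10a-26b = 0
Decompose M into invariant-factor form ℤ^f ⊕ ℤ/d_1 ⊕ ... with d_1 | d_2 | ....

rank_ℚ(R)=2; free=2−2=0
SNF(R) diag = [2, 2] → torsion [2, 2]

Answer: M ≅ ℤ/2 ⊕ ℤ/2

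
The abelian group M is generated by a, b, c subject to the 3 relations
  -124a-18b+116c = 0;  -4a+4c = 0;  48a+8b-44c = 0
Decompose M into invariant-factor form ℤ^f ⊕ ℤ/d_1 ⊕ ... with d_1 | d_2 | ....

rank_ℚ(R)=3; free=3−3=0
SNF(R) diag = [2, 4, 4] → torsion [2, 4, 4]

Answer: M ≅ ℤ/2 ⊕ ℤ/4 ⊕ ℤ/4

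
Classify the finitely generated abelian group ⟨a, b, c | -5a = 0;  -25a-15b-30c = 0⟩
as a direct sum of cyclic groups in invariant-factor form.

Answer: M ≅ ℤ^1 ⊕ ℤ/5 ⊕ ℤ/15

Derivation:
rank_ℚ(R)=2; free=3−2=1
SNF(R) diag = [5, 15] → torsion [5, 15]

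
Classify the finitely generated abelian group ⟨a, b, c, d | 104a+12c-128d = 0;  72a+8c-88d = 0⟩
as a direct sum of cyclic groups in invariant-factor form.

Answer: M ≅ ℤ^2 ⊕ ℤ/4 ⊕ ℤ/8

Derivation:
rank_ℚ(R)=2; free=4−2=2
SNF(R) diag = [4, 8] → torsion [4, 8]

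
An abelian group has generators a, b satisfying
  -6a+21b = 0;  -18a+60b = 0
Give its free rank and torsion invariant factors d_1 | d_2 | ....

Answer: M ≅ ℤ/3 ⊕ ℤ/6

Derivation:
rank_ℚ(R)=2; free=2−2=0
SNF(R) diag = [3, 6] → torsion [3, 6]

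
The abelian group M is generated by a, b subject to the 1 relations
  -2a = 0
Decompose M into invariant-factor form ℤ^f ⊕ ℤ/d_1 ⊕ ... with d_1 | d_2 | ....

rank_ℚ(R)=1; free=2−1=1
SNF(R) diag = [2] → torsion [2]

Answer: M ≅ ℤ^1 ⊕ ℤ/2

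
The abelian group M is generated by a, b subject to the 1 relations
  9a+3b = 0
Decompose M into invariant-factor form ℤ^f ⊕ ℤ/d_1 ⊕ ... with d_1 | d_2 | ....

rank_ℚ(R)=1; free=2−1=1
SNF(R) diag = [3] → torsion [3]

Answer: M ≅ ℤ^1 ⊕ ℤ/3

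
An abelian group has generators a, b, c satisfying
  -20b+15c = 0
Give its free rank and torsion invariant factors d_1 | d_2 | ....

Answer: M ≅ ℤ^2 ⊕ ℤ/5

Derivation:
rank_ℚ(R)=1; free=3−1=2
SNF(R) diag = [5] → torsion [5]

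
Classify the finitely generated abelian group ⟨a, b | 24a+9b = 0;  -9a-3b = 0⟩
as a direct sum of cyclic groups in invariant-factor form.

rank_ℚ(R)=2; free=2−2=0
SNF(R) diag = [3, 3] → torsion [3, 3]

Answer: M ≅ ℤ/3 ⊕ ℤ/3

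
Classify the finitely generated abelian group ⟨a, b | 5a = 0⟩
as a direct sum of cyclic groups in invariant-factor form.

Answer: M ≅ ℤ^1 ⊕ ℤ/5

Derivation:
rank_ℚ(R)=1; free=2−1=1
SNF(R) diag = [5] → torsion [5]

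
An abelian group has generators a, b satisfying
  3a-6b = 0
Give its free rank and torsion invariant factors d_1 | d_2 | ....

Answer: M ≅ ℤ^1 ⊕ ℤ/3

Derivation:
rank_ℚ(R)=1; free=2−1=1
SNF(R) diag = [3] → torsion [3]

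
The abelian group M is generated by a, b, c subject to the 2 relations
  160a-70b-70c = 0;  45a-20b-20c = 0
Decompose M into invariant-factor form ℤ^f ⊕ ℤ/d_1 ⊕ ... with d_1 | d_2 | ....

Answer: M ≅ ℤ^1 ⊕ ℤ/5 ⊕ ℤ/10

Derivation:
rank_ℚ(R)=2; free=3−2=1
SNF(R) diag = [5, 10] → torsion [5, 10]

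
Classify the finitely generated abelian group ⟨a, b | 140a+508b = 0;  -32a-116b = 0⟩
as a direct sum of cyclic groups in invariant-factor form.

rank_ℚ(R)=2; free=2−2=0
SNF(R) diag = [4, 4] → torsion [4, 4]

Answer: M ≅ ℤ/4 ⊕ ℤ/4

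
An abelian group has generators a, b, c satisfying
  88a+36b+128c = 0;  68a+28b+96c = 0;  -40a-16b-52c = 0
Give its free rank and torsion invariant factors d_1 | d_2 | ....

Answer: M ≅ ℤ/4 ⊕ ℤ/4 ⊕ ℤ/12

Derivation:
rank_ℚ(R)=3; free=3−3=0
SNF(R) diag = [4, 4, 12] → torsion [4, 4, 12]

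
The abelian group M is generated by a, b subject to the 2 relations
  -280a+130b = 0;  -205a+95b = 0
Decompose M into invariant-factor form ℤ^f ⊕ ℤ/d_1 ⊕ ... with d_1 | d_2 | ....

rank_ℚ(R)=2; free=2−2=0
SNF(R) diag = [5, 10] → torsion [5, 10]

Answer: M ≅ ℤ/5 ⊕ ℤ/10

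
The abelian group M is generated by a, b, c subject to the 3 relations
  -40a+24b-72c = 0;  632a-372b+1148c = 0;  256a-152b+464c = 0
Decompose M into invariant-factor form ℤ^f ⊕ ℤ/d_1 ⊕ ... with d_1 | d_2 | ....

Answer: M ≅ ℤ/4 ⊕ ℤ/8 ⊕ ℤ/8

Derivation:
rank_ℚ(R)=3; free=3−3=0
SNF(R) diag = [4, 8, 8] → torsion [4, 8, 8]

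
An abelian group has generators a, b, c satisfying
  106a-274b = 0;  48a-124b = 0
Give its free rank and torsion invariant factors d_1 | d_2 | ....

Answer: M ≅ ℤ^1 ⊕ ℤ/2 ⊕ ℤ/4

Derivation:
rank_ℚ(R)=2; free=3−2=1
SNF(R) diag = [2, 4] → torsion [2, 4]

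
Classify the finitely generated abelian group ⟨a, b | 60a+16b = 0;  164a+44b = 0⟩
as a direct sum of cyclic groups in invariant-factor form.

Answer: M ≅ ℤ/4 ⊕ ℤ/4

Derivation:
rank_ℚ(R)=2; free=2−2=0
SNF(R) diag = [4, 4] → torsion [4, 4]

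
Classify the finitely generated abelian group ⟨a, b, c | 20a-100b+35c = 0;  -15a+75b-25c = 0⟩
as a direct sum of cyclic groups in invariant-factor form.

Answer: M ≅ ℤ^1 ⊕ ℤ/5 ⊕ ℤ/5

Derivation:
rank_ℚ(R)=2; free=3−2=1
SNF(R) diag = [5, 5] → torsion [5, 5]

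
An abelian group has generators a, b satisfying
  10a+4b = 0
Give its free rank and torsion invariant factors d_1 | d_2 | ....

rank_ℚ(R)=1; free=2−1=1
SNF(R) diag = [2] → torsion [2]

Answer: M ≅ ℤ^1 ⊕ ℤ/2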